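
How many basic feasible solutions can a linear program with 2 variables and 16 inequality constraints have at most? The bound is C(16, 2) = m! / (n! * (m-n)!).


Each vertex corresponds to some choice of n active constraints out of m, so the number of vertices is at most C(m, n) = m! / (n!(m-n)!).
m = 16, n = 2
Numerator: 16 * 15
Denominator: 2! = 2
C(16, 2) = 120


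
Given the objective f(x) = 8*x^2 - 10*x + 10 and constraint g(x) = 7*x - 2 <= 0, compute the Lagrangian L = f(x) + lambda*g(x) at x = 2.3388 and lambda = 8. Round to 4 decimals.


Step 1: Evaluate f(x).
f(2.3388) = 8*2.3388^2 - 10*2.3388 + 10 = 30.3719
Step 2: Evaluate g(x).
g(2.3388) = 7*2.3388 - 2 = 14.3716
Step 3: Compute Lagrangian.
L = 30.3719 + 8*14.3716 = 145.3447


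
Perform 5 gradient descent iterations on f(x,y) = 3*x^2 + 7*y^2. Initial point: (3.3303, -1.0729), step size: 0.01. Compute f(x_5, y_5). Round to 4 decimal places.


Gradient descent on f(x,y) = 3*x^2 + 7*y^2.
Starting point: (3.3303, -1.0729), alpha = 0.01
Step 1: grad_x = 2*3*3.3303 = 19.9818, grad_y = 2*7*-1.0729 = -15.0206
  x_1 = 3.3303 - 0.01*19.9818 = 3.1305
  y_1 = -1.0729 - 0.01*-15.0206 = -0.9227
Step 2: grad_x = 2*3*3.1305 = 18.7829, grad_y = 2*7*-0.9227 = -12.9177
  x_2 = 3.1305 - 0.01*18.7829 = 2.9427
  y_2 = -0.9227 - 0.01*-12.9177 = -0.7935
Step 3: grad_x = 2*3*2.9427 = 17.6559, grad_y = 2*7*-0.7935 = -11.1092
  x_3 = 2.9427 - 0.01*17.6559 = 2.7661
  y_3 = -0.7935 - 0.01*-11.1092 = -0.6824
Step 4: grad_x = 2*3*2.7661 = 16.5966, grad_y = 2*7*-0.6824 = -9.5539
  x_4 = 2.7661 - 0.01*16.5966 = 2.6001
  y_4 = -0.6824 - 0.01*-9.5539 = -0.5869
Step 5: grad_x = 2*3*2.6001 = 15.6008, grad_y = 2*7*-0.5869 = -8.2164
  x_5 = 2.6001 - 0.01*15.6008 = 2.4441
  y_5 = -0.5869 - 0.01*-8.2164 = -0.5047
f(2.4441, -0.5047) = 3*2.4441^2 + 7*(-0.5047)^2 = 19.7044


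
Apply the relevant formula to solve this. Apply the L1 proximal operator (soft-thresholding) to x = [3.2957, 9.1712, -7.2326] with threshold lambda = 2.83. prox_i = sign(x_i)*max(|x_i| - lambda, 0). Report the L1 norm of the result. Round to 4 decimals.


Soft-thresholding with lambda = 2.83:
prox(3.2957) = sign(3.2957)*max(|3.2957| - 2.83, 0) = 0.4657
prox(9.1712) = sign(9.1712)*max(|9.1712| - 2.83, 0) = 6.3412
prox(-7.2326) = sign(-7.2326)*max(|-7.2326| - 2.83, 0) = -4.4026
prox(x) = [0.4657, 6.3412, -4.4026]
||prox(x)||_1 = 0.4657 + 6.3412 + 4.4026 = 11.2095


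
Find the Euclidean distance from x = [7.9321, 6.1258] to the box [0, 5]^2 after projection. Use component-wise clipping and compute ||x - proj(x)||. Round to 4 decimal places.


Project each component onto [0, 5].
clip(7.9321) = 5.0, clip(6.1258) = 5.0
Projection = [5.0, 5.0]
Squared diffs: [8.5972, 1.2674]
Distance = sqrt(9.8646) = 3.1408


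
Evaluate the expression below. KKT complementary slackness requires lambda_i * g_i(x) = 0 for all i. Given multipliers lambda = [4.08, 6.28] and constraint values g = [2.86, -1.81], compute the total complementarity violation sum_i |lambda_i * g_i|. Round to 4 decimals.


KKT complementary slackness check:
lambda_1 * g_1 = 4.08 * 2.86 = 11.6688
lambda_2 * g_2 = 6.28 * -1.81 = -11.3668
Total violation = 11.6688 + 11.3668 = 23.0356


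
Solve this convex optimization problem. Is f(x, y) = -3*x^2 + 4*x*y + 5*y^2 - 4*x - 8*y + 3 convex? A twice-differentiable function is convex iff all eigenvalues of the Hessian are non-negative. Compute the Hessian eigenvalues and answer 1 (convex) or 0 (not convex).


The Hessian of f(x,y) = -3*x^2 + 4*x*y + 5*y^2 - 4*x - 8*y + 3 is:
H = [[-6, 4], [4, 10]]
Trace = -6 + 10 = 4
Determinant = -6*10 - (4)^2 = -76
Discriminant = (4)^2 - 4*-76 = 320.0
Eigenvalues: lambda_1 = -6.9443, lambda_2 = 10.9443
The function is not convex.

0


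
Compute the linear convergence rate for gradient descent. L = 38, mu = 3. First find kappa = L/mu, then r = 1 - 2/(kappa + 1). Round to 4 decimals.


Step 1: Compute the condition number.
kappa = L/mu = 38/3 = 12.6667
Step 2: Compute the convergence rate.
r = 1 - 2/(kappa + 1) = 1 - 2*mu/(L + mu) = (L - mu)/(L + mu) = 35/41 = 0.8537


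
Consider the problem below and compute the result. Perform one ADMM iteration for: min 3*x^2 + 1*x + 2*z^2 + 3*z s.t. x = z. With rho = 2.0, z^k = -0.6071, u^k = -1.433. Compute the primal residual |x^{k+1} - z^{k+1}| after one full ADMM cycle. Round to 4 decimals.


ADMM iteration with rho = 2.0, z^k = -0.6071, u^k = -1.433
Step 1: x-update.
Minimize 3*x^2 + 1*x + (2.0/2)*(x + 0.6071 - 1.433)^2
FOC: (2*3 + 2.0)*x = -1 + 2.0*(-0.6071 + 1.433)
x^{k+1} = 0.0815
Step 2: z-update.
Minimize 2*z^2 + 3*z + (2.0/2)*(0.0815 - z - 1.433)^2
FOC: (2*2 + 2.0)*z = -3 + 2.0*(0.0815 - 1.433)
z^{k+1} = -0.9505
Step 3: u-update.
u^{k+1} = -1.433 + 0.0815 + 0.9505 = -0.401
Step 4: Primal residual = |0.0815 + 0.9505| = 1.032


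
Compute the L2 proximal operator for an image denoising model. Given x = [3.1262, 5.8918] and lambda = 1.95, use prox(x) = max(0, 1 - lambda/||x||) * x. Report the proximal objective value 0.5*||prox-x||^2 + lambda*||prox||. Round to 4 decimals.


Step 1: Compute ||x||.
||x|| = 6.6698
Step 2: Compute scaling factor.
scale = max(0, 1 - 1.95/6.6698) = 0.7076
Step 3: prox(x) = [2.2122, 4.1693]
||prox(x)|| = 4.7198
Step 4: Proximal objective.
0.5*||prox-x||^2 = 1.9013
lambda*||prox|| = 9.2036
Total = 11.1049


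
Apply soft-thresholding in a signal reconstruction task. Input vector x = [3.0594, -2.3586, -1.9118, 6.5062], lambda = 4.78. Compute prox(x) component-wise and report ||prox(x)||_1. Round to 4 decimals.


Soft-thresholding with lambda = 4.78:
prox(3.0594) = sign(3.0594)*max(|3.0594| - 4.78, 0) = 0.0
prox(-2.3586) = sign(-2.3586)*max(|-2.3586| - 4.78, 0) = 0.0
prox(-1.9118) = sign(-1.9118)*max(|-1.9118| - 4.78, 0) = 0.0
prox(6.5062) = sign(6.5062)*max(|6.5062| - 4.78, 0) = 1.7262
prox(x) = [0.0, 0.0, 0.0, 1.7262]
||prox(x)||_1 = 0.0 + 0.0 + 0.0 + 1.7262 = 1.7262


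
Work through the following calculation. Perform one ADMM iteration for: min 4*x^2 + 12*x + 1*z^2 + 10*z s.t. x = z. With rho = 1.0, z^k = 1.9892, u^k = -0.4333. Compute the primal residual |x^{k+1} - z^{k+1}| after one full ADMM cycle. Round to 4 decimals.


ADMM iteration with rho = 1.0, z^k = 1.9892, u^k = -0.4333
Step 1: x-update.
Minimize 4*x^2 + 12*x + (1.0/2)*(x - 1.9892 - 0.4333)^2
FOC: (2*4 + 1.0)*x = -12 + 1.0*(1.9892 + 0.4333)
x^{k+1} = -1.0642
Step 2: z-update.
Minimize 1*z^2 + 10*z + (1.0/2)*(-1.0642 - z - 0.4333)^2
FOC: (2*1 + 1.0)*z = -10 + 1.0*(-1.0642 - 0.4333)
z^{k+1} = -3.8325
Step 3: u-update.
u^{k+1} = -0.4333 - 1.0642 + 3.8325 = 2.335
Step 4: Primal residual = |-1.0642 + 3.8325| = 2.7683


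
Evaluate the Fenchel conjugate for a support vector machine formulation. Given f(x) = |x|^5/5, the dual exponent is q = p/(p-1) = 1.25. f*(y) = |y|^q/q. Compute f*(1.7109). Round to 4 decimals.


The conjugate exponent q satisfies 1/p + 1/q = 1.
p = 5, so q = 5/(5 - 1) = 1.25
|y|^q = 1.7109^1.25 = 1.9567
f*(1.7109) = 1.9567 / 1.25 = 1.5654


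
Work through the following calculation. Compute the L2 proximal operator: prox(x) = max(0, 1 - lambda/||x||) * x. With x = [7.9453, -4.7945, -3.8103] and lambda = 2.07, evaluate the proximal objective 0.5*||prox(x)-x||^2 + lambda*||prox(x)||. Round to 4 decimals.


Step 1: Compute ||x||.
||x|| = 10.0316
Step 2: Compute scaling factor.
scale = max(0, 1 - 2.07/10.0316) = 0.7937
Step 3: prox(x) = [6.3058, -3.8052, -3.0241]
||prox(x)|| = 7.9616
Step 4: Proximal objective.
0.5*||prox-x||^2 = 2.1425
lambda*||prox|| = 16.4805
Total = 18.623


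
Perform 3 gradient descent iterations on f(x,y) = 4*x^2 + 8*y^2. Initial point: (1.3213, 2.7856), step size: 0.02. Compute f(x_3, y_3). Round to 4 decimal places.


Gradient descent on f(x,y) = 4*x^2 + 8*y^2.
Starting point: (1.3213, 2.7856), alpha = 0.02
Step 1: grad_x = 2*4*1.3213 = 10.5704, grad_y = 2*8*2.7856 = 44.5696
  x_1 = 1.3213 - 0.02*10.5704 = 1.1099
  y_1 = 2.7856 - 0.02*44.5696 = 1.8942
Step 2: grad_x = 2*4*1.1099 = 8.8791, grad_y = 2*8*1.8942 = 30.3073
  x_2 = 1.1099 - 0.02*8.8791 = 0.9323
  y_2 = 1.8942 - 0.02*30.3073 = 1.2881
Step 3: grad_x = 2*4*0.9323 = 7.4585, grad_y = 2*8*1.2881 = 20.609
  x_3 = 0.9323 - 0.02*7.4585 = 0.7831
  y_3 = 1.2881 - 0.02*20.609 = 0.8759
f(0.7831, 0.8759) = 4*0.7831^2 + 8*0.8759^2 = 8.5906


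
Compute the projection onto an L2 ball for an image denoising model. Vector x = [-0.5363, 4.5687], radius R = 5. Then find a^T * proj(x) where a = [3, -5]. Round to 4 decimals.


Step 1: Compute ||x|| (intermediates to 6 decimals).
||x|| = sqrt((-0.5363)^2 + 4.5687^2) = 4.600069
Step 2: Project.
Since ||x|| <= R, proj = x (no scaling needed).
proj(x) = [-0.5363, 4.5687]
Step 3: Dot product.
a^T * proj(x) = 3*(-0.5363) - 5*4.5687 = -24.4524


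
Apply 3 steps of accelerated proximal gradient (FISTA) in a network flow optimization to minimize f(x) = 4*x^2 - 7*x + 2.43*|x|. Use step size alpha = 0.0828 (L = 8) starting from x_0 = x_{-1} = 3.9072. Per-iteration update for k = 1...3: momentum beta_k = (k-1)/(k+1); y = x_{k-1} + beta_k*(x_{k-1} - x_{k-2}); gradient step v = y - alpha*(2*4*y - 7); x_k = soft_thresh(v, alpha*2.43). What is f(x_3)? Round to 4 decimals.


FISTA on f(x) = 4*x^2 - 7*x + 2.43*|x|
L = 8, alpha = 0.0828
Iteration 1: beta = 0.0, y = 3.9072 + 0.0*(3.9072 - 3.9072) = 3.9072
  grad(y) = 24.2576, v = y - alpha*grad = 1.8987
  prox(v) = soft_thresh(1.8987, 0.2012) = 1.6975
Iteration 2: beta = 0.3333, y = 1.6975 + 0.3333*(1.6975 - 3.9072) = 0.9609
  grad(y) = 0.6871, v = y - alpha*grad = 0.904
  prox(v) = soft_thresh(0.904, 0.2012) = 0.7028
Iteration 3: beta = 0.5, y = 0.7028 + 0.5*(0.7028 - 1.6975) = 0.2055
  grad(y) = -5.3564, v = y - alpha*grad = 0.649
  prox(v) = soft_thresh(0.649, 0.2012) = 0.4478
f(x_3) = 4*0.4478^2 - 7*0.4478 + 2.43*|0.4478| = -1.2443


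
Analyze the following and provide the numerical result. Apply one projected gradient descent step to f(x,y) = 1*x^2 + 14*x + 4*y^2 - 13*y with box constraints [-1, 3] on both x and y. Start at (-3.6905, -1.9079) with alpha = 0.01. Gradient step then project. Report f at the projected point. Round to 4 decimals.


Step 1: Compute gradient at (-3.6905, -1.9079).
grad_x = 2*1*-3.6905 + 14 = 6.619
grad_y = 2*4*-1.9079 - 13 = -28.2632
Step 2: Gradient step.
x_raw = -3.6905 - 0.01*6.619 = -3.7567
y_raw = -1.9079 - 0.01*-28.2632 = -1.6253
Step 3: Project onto [-1, 3].
x_proj = clip(-3.7567) = -1.0
y_proj = clip(-1.6253) = -1.0
Step 4: Evaluate f.
f(-1.0, -1.0) = 4.0


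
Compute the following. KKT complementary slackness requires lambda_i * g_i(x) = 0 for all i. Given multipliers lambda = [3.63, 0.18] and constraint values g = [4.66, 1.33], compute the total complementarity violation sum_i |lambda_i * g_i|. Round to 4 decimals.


KKT complementary slackness check:
lambda_1 * g_1 = 3.63 * 4.66 = 16.9158
lambda_2 * g_2 = 0.18 * 1.33 = 0.2394
Total violation = 16.9158 + 0.2394 = 17.1552


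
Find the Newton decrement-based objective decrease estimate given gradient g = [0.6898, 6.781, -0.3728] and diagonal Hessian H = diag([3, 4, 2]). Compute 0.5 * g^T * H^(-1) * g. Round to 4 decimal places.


Step 1: H is diagonal, so H^(-1) * g = [0.2299, 1.6953, -0.1864].
Step 2: g^T H^(-1) g = sum_i g_i^2 / H_ii
  = (0.6898)^2/3 + (6.781)^2/4 + (-0.3728)^2/2
  = 0.1586 + 11.4955 + 0.0695 = 11.7236
Step 3: Objective decrease = 0.5 * g^T H^(-1) g = 5.8618


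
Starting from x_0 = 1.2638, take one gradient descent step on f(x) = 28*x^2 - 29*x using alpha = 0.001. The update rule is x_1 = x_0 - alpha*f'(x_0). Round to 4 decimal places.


We compute the gradient at x_0 and apply the update.
f'(x) = 56*x - 29
f'(1.2638) = 56*1.2638 - 29 = 41.7728
x_1 = 1.2638 - 0.001*41.7728 = 1.222


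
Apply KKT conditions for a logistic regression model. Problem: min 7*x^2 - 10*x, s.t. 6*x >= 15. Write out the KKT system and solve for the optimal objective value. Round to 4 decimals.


Step 1: Try lambda = 0 (constraint inactive).
x_unc = 10/(2*7) = 0.7143
Check: 6*0.7143 = 4.2858 < 15 -- violated!
Step 2: Constraint must be active: 6*x = 15
x* = 15/6 = 2.5
lambda = (2*7*2.5 - 10)/6 = 4.1667
Step 3: Compute optimal value.
f(x*) = 7*2.5^2 - 10*2.5 = 18.75


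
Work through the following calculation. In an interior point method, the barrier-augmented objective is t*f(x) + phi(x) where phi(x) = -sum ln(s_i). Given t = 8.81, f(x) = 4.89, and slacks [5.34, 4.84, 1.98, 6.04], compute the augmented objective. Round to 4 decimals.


Step 1: Compute log-barrier.
ln values: [1.6752, 1.5769, 0.6831, 1.7984]
phi = -(1.6752 + 1.5769 + 0.6831 + 1.7984) = -5.7336
Step 2: Compute augmented objective.
t*f(x) = 8.81*4.89 = 43.0809
Total = 43.0809 - 5.7336 = 37.3473


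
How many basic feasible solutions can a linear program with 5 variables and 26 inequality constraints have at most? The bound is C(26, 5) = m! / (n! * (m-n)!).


Each vertex corresponds to some choice of n active constraints out of m, so the number of vertices is at most C(m, n) = m! / (n!(m-n)!).
m = 26, n = 5
Numerator: 26 * 25 * 24 * 23 * 22
Denominator: 5! = 120
C(26, 5) = 65780


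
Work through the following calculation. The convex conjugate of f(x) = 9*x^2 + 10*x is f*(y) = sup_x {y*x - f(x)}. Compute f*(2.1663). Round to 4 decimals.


f*(y) = sup_x {y*x - a*x^2 - b*x} = sup_x {(y-b)*x - a*x^2}
FOC: (y - b) - 2a*x = 0 => x* = (y - b)/(2a)
x* = (2.1663 - 10)/(2*9) = -0.4352
f*(2.1663) = (y-b)^2/(4a) = (2.1663 - 10)^2/(4*9)
= 61.3669/36 = 1.7046


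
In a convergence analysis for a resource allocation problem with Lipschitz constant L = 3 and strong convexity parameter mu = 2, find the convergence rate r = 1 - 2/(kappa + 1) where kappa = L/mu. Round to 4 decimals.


Step 1: Compute the condition number.
kappa = L/mu = 3/2 = 1.5
Step 2: Compute the convergence rate.
r = 1 - 2/(kappa + 1) = 1 - 2*mu/(L + mu) = (L - mu)/(L + mu) = 1/5 = 0.2


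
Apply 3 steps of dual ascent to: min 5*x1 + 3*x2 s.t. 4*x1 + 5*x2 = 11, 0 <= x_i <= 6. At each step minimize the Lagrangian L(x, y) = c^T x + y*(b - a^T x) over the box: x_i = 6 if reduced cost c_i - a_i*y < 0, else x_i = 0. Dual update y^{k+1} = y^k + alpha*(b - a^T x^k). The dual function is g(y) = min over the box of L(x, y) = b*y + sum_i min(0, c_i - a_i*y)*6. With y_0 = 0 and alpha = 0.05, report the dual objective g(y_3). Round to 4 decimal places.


Dual ascent for LP: min 5*x1 + 3*x2, 4*x1 + 5*x2 = 11, 0 <= x_i <= 6
Step 1: y^k = 0.0, reduced costs: (5.0, 3.0)
  x^k = (0.0, 0.0), subgradient = b - a^T x = 11.0
  y^{k+1} = 0.0 + 0.05*11.0 = 0.55
Step 2: y^k = 0.55, reduced costs: (2.8, 0.25)
  x^k = (0.0, 0.0), subgradient = b - a^T x = 11.0
  y^{k+1} = 0.55 + 0.05*11.0 = 1.1
Step 3: y^k = 1.1, reduced costs: (0.6, -2.5)
  x^k = (0.0, 6.0), subgradient = b - a^T x = -19.0
  y^{k+1} = 1.1 + 0.05*-19.0 = 0.15
Dual objective at y_3 = 0.15: reduced costs (4.4, 2.25), box minimizer x = (0.0, 0.0)
g(y_3) = b*y + (c1 - a1*y)*x1 + (c2 - a2*y)*x2 = 11*0.15 + 4.4*0.0 + 2.25*0.0 = 1.65 + 0.0 + 0.0 = 1.65


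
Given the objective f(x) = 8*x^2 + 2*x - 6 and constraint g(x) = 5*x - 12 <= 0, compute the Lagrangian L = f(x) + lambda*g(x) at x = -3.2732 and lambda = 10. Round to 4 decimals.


Step 1: Evaluate f(x).
f(-3.2732) = 8*(-3.2732)^2 + 2*(-3.2732) - 6 = 73.1643
Step 2: Evaluate g(x).
g(-3.2732) = 5*-3.2732 - 12 = -28.366
Step 3: Compute Lagrangian.
L = 73.1643 + 10*-28.366 = -210.4957


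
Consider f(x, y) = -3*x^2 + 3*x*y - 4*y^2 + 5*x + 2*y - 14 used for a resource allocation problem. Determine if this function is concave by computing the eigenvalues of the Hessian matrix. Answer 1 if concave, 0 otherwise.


The Hessian of f(x,y) = -3*x^2 + 3*x*y - 4*y^2 + 5*x + 2*y - 14 is:
H = [[-6, 3], [3, -8]]
Trace = -6 - 8 = -14
Determinant = -6*-8 - (3)^2 = 39
Discriminant = (-14)^2 - 4*39 = 40.0
Eigenvalues: lambda_1 = -10.1623, lambda_2 = -3.8377
The function is concave.

1


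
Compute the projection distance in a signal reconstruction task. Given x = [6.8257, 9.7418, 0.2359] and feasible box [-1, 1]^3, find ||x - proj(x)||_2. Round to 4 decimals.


Project each component onto [-1, 1].
clip(6.8257) = 1.0, clip(9.7418) = 1.0, clip(0.2359) = 0.2359
Projection = [1.0, 1.0, 0.2359]
Squared diffs: [33.9388, 76.4191, 0.0]
Distance = sqrt(110.3579) = 10.5051


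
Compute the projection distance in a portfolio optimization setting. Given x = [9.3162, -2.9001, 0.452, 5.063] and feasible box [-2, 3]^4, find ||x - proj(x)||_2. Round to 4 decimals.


Project each component onto [-2, 3].
clip(9.3162) = 3.0, clip(-2.9001) = -2.0, clip(0.452) = 0.452, clip(5.063) = 3.0
Projection = [3.0, -2.0, 0.452, 3.0]
Squared diffs: [39.8944, 0.8102, 0.0, 4.256]
Distance = sqrt(44.9606) = 6.7053


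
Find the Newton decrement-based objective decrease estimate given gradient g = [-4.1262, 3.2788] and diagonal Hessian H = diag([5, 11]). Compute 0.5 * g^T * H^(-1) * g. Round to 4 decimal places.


Step 1: H is diagonal, so H^(-1) * g = [-0.8252, 0.2981].
Step 2: g^T H^(-1) g = sum_i g_i^2 / H_ii
  = (-4.1262)^2/5 + (3.2788)^2/11
  = 3.4051 + 0.9773 = 4.3824
Step 3: Objective decrease = 0.5 * g^T H^(-1) g = 2.1912


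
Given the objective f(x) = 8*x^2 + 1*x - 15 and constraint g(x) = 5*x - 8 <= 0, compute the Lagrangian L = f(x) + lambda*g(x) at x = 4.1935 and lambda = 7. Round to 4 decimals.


Step 1: Evaluate f(x).
f(4.1935) = 8*4.1935^2 + 1*4.1935 - 15 = 129.877
Step 2: Evaluate g(x).
g(4.1935) = 5*4.1935 - 8 = 12.9675
Step 3: Compute Lagrangian.
L = 129.877 + 7*12.9675 = 220.6495


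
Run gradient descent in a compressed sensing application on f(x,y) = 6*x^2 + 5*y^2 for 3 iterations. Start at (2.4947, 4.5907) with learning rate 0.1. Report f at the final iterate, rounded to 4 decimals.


Gradient descent on f(x,y) = 6*x^2 + 5*y^2.
Starting point: (2.4947, 4.5907), alpha = 0.1
Step 1: grad_x = 2*6*2.4947 = 29.9364, grad_y = 2*5*4.5907 = 45.907
  x_1 = 2.4947 - 0.1*29.9364 = -0.4989
  y_1 = 4.5907 - 0.1*45.907 = 0.0
Step 2: grad_x = 2*6*-0.4989 = -5.9873, grad_y = 2*5*0.0 = 0.0
  x_2 = -0.4989 - 0.1*-5.9873 = 0.0998
  y_2 = 0.0 - 0.1*0.0 = 0.0
Step 3: grad_x = 2*6*0.0998 = 1.1975, grad_y = 2*5*0.0 = 0.0
  x_3 = 0.0998 - 0.1*1.1975 = -0.02
  y_3 = 0.0 - 0.1*0.0 = 0.0
f(-0.02, 0.0) = 6*(-0.02)^2 + 5*0.0^2 = 0.0024


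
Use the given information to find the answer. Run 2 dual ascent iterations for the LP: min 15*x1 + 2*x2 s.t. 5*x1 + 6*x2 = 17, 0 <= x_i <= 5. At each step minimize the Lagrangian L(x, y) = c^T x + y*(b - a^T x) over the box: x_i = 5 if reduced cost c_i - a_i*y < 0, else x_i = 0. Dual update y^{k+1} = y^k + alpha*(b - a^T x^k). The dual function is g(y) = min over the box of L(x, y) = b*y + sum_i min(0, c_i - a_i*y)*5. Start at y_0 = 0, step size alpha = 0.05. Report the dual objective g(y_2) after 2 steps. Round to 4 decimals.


Dual ascent for LP: min 15*x1 + 2*x2, 5*x1 + 6*x2 = 17, 0 <= x_i <= 5
Step 1: y^k = 0.0, reduced costs: (15.0, 2.0)
  x^k = (0.0, 0.0), subgradient = b - a^T x = 17.0
  y^{k+1} = 0.0 + 0.05*17.0 = 0.85
Step 2: y^k = 0.85, reduced costs: (10.75, -3.1)
  x^k = (0.0, 5.0), subgradient = b - a^T x = -13.0
  y^{k+1} = 0.85 + 0.05*-13.0 = 0.2
Dual objective at y_2 = 0.2: reduced costs (14.0, 0.8), box minimizer x = (0.0, 0.0)
g(y_2) = b*y + (c1 - a1*y)*x1 + (c2 - a2*y)*x2 = 17*0.2 + 14.0*0.0 + 0.8*0.0 = 3.4 + 0.0 + 0.0 = 3.4


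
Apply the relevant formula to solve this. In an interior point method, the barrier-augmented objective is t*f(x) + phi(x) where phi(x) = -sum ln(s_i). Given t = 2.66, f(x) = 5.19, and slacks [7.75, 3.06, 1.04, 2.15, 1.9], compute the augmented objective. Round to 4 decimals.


Step 1: Compute log-barrier.
ln values: [2.0477, 1.1184, 0.0392, 0.7655, 0.6419]
phi = -(2.0477 + 1.1184 + 0.0392 + 0.7655 + 0.6419) = -4.6127
Step 2: Compute augmented objective.
t*f(x) = 2.66*5.19 = 13.8054
Total = 13.8054 - 4.6127 = 9.1927


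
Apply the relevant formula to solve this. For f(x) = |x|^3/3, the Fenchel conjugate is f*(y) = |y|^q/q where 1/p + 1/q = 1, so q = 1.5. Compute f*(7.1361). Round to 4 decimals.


The conjugate exponent q satisfies 1/p + 1/q = 1.
p = 3, so q = 3/(3 - 1) = 1.5
|y|^q = 7.1361^1.5 = 19.063
f*(7.1361) = 19.063 / 1.5 = 12.7087


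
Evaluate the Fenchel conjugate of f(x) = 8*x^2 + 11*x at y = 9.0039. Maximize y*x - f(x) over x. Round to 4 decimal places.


f*(y) = sup_x {y*x - a*x^2 - b*x} = sup_x {(y-b)*x - a*x^2}
FOC: (y - b) - 2a*x = 0 => x* = (y - b)/(2a)
x* = (9.0039 - 11)/(2*8) = -0.1248
f*(9.0039) = (y-b)^2/(4a) = (9.0039 - 11)^2/(4*8)
= 3.9844/32 = 0.1245


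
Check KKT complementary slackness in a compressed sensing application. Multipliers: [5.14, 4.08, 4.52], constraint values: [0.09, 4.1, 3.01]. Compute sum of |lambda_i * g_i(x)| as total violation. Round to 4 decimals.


KKT complementary slackness check:
lambda_1 * g_1 = 5.14 * 0.09 = 0.4626
lambda_2 * g_2 = 4.08 * 4.1 = 16.728
lambda_3 * g_3 = 4.52 * 3.01 = 13.6052
Total violation = 0.4626 + 16.728 + 13.6052 = 30.7958


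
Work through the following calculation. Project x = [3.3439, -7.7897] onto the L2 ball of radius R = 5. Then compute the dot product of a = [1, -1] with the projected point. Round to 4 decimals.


Step 1: Compute ||x|| (intermediates to 6 decimals).
||x|| = sqrt(3.3439^2 + (-7.7897)^2) = 8.477092
Step 2: Project.
Since ||x|| > R, scale = R/||x|| = 5/8.477092 = 0.589825, proj(x) = scale * x
proj(x) = [1.972316, -4.59456]
Step 3: Dot product.
a^T * proj(x) = 1*1.972316 - 1*(-4.59456) = 6.5669


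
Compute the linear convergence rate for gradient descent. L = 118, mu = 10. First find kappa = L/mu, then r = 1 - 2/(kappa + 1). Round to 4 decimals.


Step 1: Compute the condition number.
kappa = L/mu = 118/10 = 11.8
Step 2: Compute the convergence rate.
r = 1 - 2/(kappa + 1) = 1 - 2*mu/(L + mu) = (L - mu)/(L + mu) = 108/128 = 0.8438


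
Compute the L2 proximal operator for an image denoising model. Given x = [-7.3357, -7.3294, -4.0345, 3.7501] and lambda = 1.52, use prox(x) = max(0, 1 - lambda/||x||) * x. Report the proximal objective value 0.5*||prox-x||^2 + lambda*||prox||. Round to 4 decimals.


Step 1: Compute ||x||.
||x|| = 11.7419
Step 2: Compute scaling factor.
scale = max(0, 1 - 1.52/11.7419) = 0.8705
Step 3: prox(x) = [-6.3861, -6.3806, -3.5122, 3.2646]
||prox(x)|| = 10.2219
Step 4: Proximal objective.
0.5*||prox-x||^2 = 1.1552
lambda*||prox|| = 15.5373
Total = 16.6925


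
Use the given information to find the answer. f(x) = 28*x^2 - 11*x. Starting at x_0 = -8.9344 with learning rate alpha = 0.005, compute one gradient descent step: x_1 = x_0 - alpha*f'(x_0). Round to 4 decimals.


We compute the gradient at x_0 and apply the update.
f'(x) = 56*x - 11
f'(-8.9344) = 56*-8.9344 - 11 = -511.3264
x_1 = -8.9344 - 0.005*-511.3264 = -6.3778


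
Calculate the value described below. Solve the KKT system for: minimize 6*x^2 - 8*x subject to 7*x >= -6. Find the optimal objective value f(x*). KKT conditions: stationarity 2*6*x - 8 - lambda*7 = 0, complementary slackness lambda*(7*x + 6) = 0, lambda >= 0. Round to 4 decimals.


Step 1: Try lambda = 0 (constraint inactive).
Stationarity: 2*6*x - 8 = 0
x* = 8/(2*6) = 2/3 = 0.6667 (rounded; the exact value 2/3 is used below)
Check constraint: 7*0.6667 = 4.6669 >= -6 -- satisfied.
Step 2: Compute optimal value.
f(x*) = 6*(2/3)^2 - 8*(2/3) = -2.6667


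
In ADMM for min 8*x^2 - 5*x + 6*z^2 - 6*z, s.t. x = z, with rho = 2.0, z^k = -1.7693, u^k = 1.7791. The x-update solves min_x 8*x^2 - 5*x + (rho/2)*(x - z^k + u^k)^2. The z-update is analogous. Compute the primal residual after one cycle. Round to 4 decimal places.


ADMM iteration with rho = 2.0, z^k = -1.7693, u^k = 1.7791
Step 1: x-update.
Minimize 8*x^2 - 5*x + (2.0/2)*(x + 1.7693 + 1.7791)^2
FOC: (2*8 + 2.0)*x = 5 + 2.0*(-1.7693 - 1.7791)
x^{k+1} = -0.1165
Step 2: z-update.
Minimize 6*z^2 - 6*z + (2.0/2)*(-0.1165 - z + 1.7791)^2
FOC: (2*6 + 2.0)*z = 6 + 2.0*(-0.1165 + 1.7791)
z^{k+1} = 0.6661
Step 3: u-update.
u^{k+1} = 1.7791 - 0.1165 - 0.6661 = 0.9965
Step 4: Primal residual = |-0.1165 - 0.6661| = 0.7826


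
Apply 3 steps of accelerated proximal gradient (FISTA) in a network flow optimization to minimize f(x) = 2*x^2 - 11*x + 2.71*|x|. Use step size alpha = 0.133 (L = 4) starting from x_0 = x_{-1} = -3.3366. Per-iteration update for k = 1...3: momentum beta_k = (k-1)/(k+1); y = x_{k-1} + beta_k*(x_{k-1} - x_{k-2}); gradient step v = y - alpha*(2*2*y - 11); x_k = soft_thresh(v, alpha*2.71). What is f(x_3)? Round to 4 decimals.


FISTA on f(x) = 2*x^2 - 11*x + 2.71*|x|
L = 4, alpha = 0.133
Iteration 1: beta = 0.0, y = -3.3366 + 0.0*(-3.3366 + 3.3366) = -3.3366
  grad(y) = -24.3464, v = y - alpha*grad = -0.0985
  prox(v) = soft_thresh(-0.0985, 0.3604) = 0.0
Iteration 2: beta = 0.3333, y = 0.0 + 0.3333*(0.0 + 3.3366) = 1.1122
  grad(y) = -6.5512, v = y - alpha*grad = 1.9835
  prox(v) = soft_thresh(1.9835, 0.3604) = 1.6231
Iteration 3: beta = 0.5, y = 1.6231 + 0.5*(1.6231 - 0.0) = 2.4346
  grad(y) = -1.2615, v = y - alpha*grad = 2.6024
  prox(v) = soft_thresh(2.6024, 0.3604) = 2.242
f(x_3) = 2*2.242^2 - 11*2.242 + 2.71*|2.242| = -8.5331


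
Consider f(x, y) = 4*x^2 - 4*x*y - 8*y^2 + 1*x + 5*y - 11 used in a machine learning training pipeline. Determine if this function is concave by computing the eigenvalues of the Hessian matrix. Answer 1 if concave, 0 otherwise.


The Hessian of f(x,y) = 4*x^2 - 4*x*y - 8*y^2 + 1*x + 5*y - 11 is:
H = [[8, -4], [-4, -16]]
Trace = 8 - 16 = -8
Determinant = 8*-16 - (-4)^2 = -144
Discriminant = (-8)^2 - 4*-144 = 640.0
Eigenvalues: lambda_1 = -16.6491, lambda_2 = 8.6491
The function is not concave.

0


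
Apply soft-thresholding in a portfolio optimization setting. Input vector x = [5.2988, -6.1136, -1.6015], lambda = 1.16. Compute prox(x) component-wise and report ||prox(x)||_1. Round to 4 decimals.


Soft-thresholding with lambda = 1.16:
prox(5.2988) = sign(5.2988)*max(|5.2988| - 1.16, 0) = 4.1388
prox(-6.1136) = sign(-6.1136)*max(|-6.1136| - 1.16, 0) = -4.9536
prox(-1.6015) = sign(-1.6015)*max(|-1.6015| - 1.16, 0) = -0.4415
prox(x) = [4.1388, -4.9536, -0.4415]
||prox(x)||_1 = 4.1388 + 4.9536 + 0.4415 = 9.5339


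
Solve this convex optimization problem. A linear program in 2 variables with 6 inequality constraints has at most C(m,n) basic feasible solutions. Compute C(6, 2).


Each vertex corresponds to some choice of n active constraints out of m, so the number of vertices is at most C(m, n) = m! / (n!(m-n)!).
m = 6, n = 2
Numerator: 6 * 5
Denominator: 2! = 2
C(6, 2) = 15


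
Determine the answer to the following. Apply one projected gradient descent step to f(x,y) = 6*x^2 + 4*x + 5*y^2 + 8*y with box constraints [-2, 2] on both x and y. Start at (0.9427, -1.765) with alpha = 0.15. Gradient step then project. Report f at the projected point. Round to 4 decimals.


Step 1: Compute gradient at (0.9427, -1.765).
grad_x = 2*6*0.9427 + 4 = 15.3124
grad_y = 2*5*-1.765 + 8 = -9.65
Step 2: Gradient step.
x_raw = 0.9427 - 0.15*15.3124 = -1.3542
y_raw = -1.765 - 0.15*-9.65 = -0.3175
Step 3: Project onto [-2, 2].
x_proj = clip(-1.3542) = -1.3542
y_proj = clip(-0.3175) = -0.3175
Step 4: Evaluate f.
f(-1.3542, -0.3175) = 3.5499


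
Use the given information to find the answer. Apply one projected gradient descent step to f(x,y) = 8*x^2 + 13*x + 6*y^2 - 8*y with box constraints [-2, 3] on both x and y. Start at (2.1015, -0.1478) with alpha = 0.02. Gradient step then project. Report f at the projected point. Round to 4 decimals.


Step 1: Compute gradient at (2.1015, -0.1478).
grad_x = 2*8*2.1015 + 13 = 46.624
grad_y = 2*6*-0.1478 - 8 = -9.7736
Step 2: Gradient step.
x_raw = 2.1015 - 0.02*46.624 = 1.169
y_raw = -0.1478 - 0.02*-9.7736 = 0.0477
Step 3: Project onto [-2, 3].
x_proj = clip(1.169) = 1.169
y_proj = clip(0.0477) = 0.0477
Step 4: Evaluate f.
f(1.169, 0.0477) = 25.7624


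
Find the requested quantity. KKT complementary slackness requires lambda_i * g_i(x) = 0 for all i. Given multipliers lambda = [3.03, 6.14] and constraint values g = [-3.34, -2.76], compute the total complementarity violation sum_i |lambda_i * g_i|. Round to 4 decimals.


KKT complementary slackness check:
lambda_1 * g_1 = 3.03 * -3.34 = -10.1202
lambda_2 * g_2 = 6.14 * -2.76 = -16.9464
Total violation = 10.1202 + 16.9464 = 27.0666


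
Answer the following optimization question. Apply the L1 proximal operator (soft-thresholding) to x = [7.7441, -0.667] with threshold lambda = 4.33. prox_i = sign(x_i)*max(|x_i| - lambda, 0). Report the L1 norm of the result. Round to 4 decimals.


Soft-thresholding with lambda = 4.33:
prox(7.7441) = sign(7.7441)*max(|7.7441| - 4.33, 0) = 3.4141
prox(-0.667) = sign(-0.667)*max(|-0.667| - 4.33, 0) = 0.0
prox(x) = [3.4141, 0.0]
||prox(x)||_1 = 3.4141 + 0.0 = 3.4141


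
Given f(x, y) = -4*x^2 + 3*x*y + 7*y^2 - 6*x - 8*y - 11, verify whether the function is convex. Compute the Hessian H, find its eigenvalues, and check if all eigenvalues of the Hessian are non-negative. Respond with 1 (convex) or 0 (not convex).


The Hessian of f(x,y) = -4*x^2 + 3*x*y + 7*y^2 - 6*x - 8*y - 11 is:
H = [[-8, 3], [3, 14]]
Trace = -8 + 14 = 6
Determinant = -8*14 - (3)^2 = -121
Discriminant = (6)^2 - 4*-121 = 520.0
Eigenvalues: lambda_1 = -8.4018, lambda_2 = 14.4018
The function is not convex.

0


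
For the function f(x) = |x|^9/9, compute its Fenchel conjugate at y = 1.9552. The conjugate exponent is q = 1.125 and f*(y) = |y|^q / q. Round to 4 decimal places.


The conjugate exponent q satisfies 1/p + 1/q = 1.
p = 9, so q = 9/(9 - 1) = 1.125
|y|^q = 1.9552^1.125 = 2.1261
f*(1.9552) = 2.1261 / 1.125 = 1.8899


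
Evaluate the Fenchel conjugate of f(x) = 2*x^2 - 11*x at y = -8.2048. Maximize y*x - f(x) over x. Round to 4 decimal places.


f*(y) = sup_x {y*x - a*x^2 - b*x} = sup_x {(y-b)*x - a*x^2}
FOC: (y - b) - 2a*x = 0 => x* = (y - b)/(2a)
x* = (-8.2048 + 11)/(2*2) = 0.6988
f*(-8.2048) = (y-b)^2/(4a) = (-8.2048 + 11)^2/(4*2)
= 7.8131/8 = 0.9766


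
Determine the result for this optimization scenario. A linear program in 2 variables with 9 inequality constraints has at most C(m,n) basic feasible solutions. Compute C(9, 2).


Each vertex corresponds to some choice of n active constraints out of m, so the number of vertices is at most C(m, n) = m! / (n!(m-n)!).
m = 9, n = 2
Numerator: 9 * 8
Denominator: 2! = 2
C(9, 2) = 36


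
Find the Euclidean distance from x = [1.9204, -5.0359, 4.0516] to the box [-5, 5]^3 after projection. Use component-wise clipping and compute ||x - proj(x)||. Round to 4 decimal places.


Project each component onto [-5, 5].
clip(1.9204) = 1.9204, clip(-5.0359) = -5.0, clip(4.0516) = 4.0516
Projection = [1.9204, -5.0, 4.0516]
Squared diffs: [0.0, 0.0013, 0.0]
Distance = sqrt(0.0013) = 0.0359


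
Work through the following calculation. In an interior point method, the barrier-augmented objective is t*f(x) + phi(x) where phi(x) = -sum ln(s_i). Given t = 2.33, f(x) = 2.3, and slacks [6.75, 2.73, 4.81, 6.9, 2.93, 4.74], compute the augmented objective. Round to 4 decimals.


Step 1: Compute log-barrier.
ln values: [1.9095, 1.0043, 1.5707, 1.9315, 1.075, 1.556]
phi = -(1.9095 + 1.0043 + 1.5707 + 1.9315 + 1.075 + 1.556) = -9.0471
Step 2: Compute augmented objective.
t*f(x) = 2.33*2.3 = 5.359
Total = 5.359 - 9.0471 = -3.6881


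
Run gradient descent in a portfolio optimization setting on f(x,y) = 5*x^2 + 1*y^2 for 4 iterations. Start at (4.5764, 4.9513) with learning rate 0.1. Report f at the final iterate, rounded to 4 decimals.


Gradient descent on f(x,y) = 5*x^2 + 1*y^2.
Starting point: (4.5764, 4.9513), alpha = 0.1
Step 1: grad_x = 2*5*4.5764 = 45.764, grad_y = 2*1*4.9513 = 9.9026
  x_1 = 4.5764 - 0.1*45.764 = 0.0
  y_1 = 4.9513 - 0.1*9.9026 = 3.961
Step 2: grad_x = 2*5*0.0 = 0.0, grad_y = 2*1*3.961 = 7.9221
  x_2 = 0.0 - 0.1*0.0 = 0.0
  y_2 = 3.961 - 0.1*7.9221 = 3.1688
Step 3: grad_x = 2*5*0.0 = 0.0, grad_y = 2*1*3.1688 = 6.3377
  x_3 = 0.0 - 0.1*0.0 = 0.0
  y_3 = 3.1688 - 0.1*6.3377 = 2.5351
Step 4: grad_x = 2*5*0.0 = 0.0, grad_y = 2*1*2.5351 = 5.0701
  x_4 = 0.0 - 0.1*0.0 = 0.0
  y_4 = 2.5351 - 0.1*5.0701 = 2.0281
f(0.0, 2.0281) = 5*0.0^2 + 1*2.0281^2 = 4.113


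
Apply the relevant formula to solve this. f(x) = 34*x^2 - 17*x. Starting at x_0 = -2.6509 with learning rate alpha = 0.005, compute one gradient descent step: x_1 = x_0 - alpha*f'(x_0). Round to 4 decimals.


We compute the gradient at x_0 and apply the update.
f'(x) = 68*x - 17
f'(-2.6509) = 68*-2.6509 - 17 = -197.2612
x_1 = -2.6509 - 0.005*-197.2612 = -1.6646


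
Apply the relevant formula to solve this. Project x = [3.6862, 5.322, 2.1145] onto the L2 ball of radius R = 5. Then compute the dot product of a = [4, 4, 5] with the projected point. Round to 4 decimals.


Step 1: Compute ||x|| (intermediates to 6 decimals).
||x|| = sqrt(3.6862^2 + 5.322^2 + 2.1145^2) = 6.810497
Step 2: Project.
Since ||x|| > R, scale = R/||x|| = 5/6.810497 = 0.734161, proj(x) = scale * x
proj(x) = [2.706264, 3.907205, 1.552383]
Step 3: Dot product.
a^T * proj(x) = 4*2.706264 + 4*3.907205 + 5*1.552383 = 34.2158


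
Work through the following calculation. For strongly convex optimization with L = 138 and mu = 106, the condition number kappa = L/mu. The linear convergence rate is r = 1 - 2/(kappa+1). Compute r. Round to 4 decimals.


Step 1: Compute the condition number.
kappa = L/mu = 138/106 = 1.3019
Step 2: Compute the convergence rate.
r = 1 - 2/(kappa + 1) = 1 - 2*mu/(L + mu) = (L - mu)/(L + mu) = 32/244 = 0.1311


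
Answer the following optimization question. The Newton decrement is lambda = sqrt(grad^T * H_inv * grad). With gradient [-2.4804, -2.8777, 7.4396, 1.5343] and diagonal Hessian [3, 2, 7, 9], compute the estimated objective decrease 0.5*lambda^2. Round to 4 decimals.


Step 1: H is diagonal, so H^(-1) * g = [-0.8268, -1.4389, 1.0628, 0.1705].
Step 2: g^T H^(-1) g = sum_i g_i^2 / H_ii
  = (-2.4804)^2/3 + (-2.8777)^2/2 + (7.4396)^2/7 + (1.5343)^2/9
  = 2.0508 + 4.1406 + 7.9068 + 0.2616 = 14.3597
Step 3: Objective decrease = 0.5 * g^T H^(-1) g = 7.1799


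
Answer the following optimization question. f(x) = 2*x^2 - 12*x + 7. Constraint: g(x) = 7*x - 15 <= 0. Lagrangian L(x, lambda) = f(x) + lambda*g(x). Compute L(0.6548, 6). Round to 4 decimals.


Step 1: Evaluate f(x).
f(0.6548) = 2*0.6548^2 - 12*0.6548 + 7 = -0.0001
Step 2: Evaluate g(x).
g(0.6548) = 7*0.6548 - 15 = -10.4164
Step 3: Compute Lagrangian.
L = -0.0001 + 6*-10.4164 = -62.4985


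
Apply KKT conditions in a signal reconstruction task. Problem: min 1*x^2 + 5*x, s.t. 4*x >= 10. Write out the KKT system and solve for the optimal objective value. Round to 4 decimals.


Step 1: Try lambda = 0 (constraint inactive).
x_unc = -5/(2*1) = -2.5
Check: 4*-2.5 = -10.0 < 10 -- violated!
Step 2: Constraint must be active: 4*x = 10
x* = 10/4 = 2.5
lambda = (2*1*2.5 + 5)/4 = 2.5
Step 3: Compute optimal value.
f(x*) = 1*2.5^2 + 5*2.5 = 18.75


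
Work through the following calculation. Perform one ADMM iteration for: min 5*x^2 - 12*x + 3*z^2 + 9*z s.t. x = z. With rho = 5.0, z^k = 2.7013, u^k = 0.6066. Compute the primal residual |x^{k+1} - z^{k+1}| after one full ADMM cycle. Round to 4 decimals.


ADMM iteration with rho = 5.0, z^k = 2.7013, u^k = 0.6066
Step 1: x-update.
Minimize 5*x^2 - 12*x + (5.0/2)*(x - 2.7013 + 0.6066)^2
FOC: (2*5 + 5.0)*x = 12 + 5.0*(2.7013 - 0.6066)
x^{k+1} = 1.4982
Step 2: z-update.
Minimize 3*z^2 + 9*z + (5.0/2)*(1.4982 - z + 0.6066)^2
FOC: (2*3 + 5.0)*z = -9 + 5.0*(1.4982 + 0.6066)
z^{k+1} = 0.1386
Step 3: u-update.
u^{k+1} = 0.6066 + 1.4982 - 0.1386 = 1.9663
Step 4: Primal residual = |1.4982 - 0.1386| = 1.3597


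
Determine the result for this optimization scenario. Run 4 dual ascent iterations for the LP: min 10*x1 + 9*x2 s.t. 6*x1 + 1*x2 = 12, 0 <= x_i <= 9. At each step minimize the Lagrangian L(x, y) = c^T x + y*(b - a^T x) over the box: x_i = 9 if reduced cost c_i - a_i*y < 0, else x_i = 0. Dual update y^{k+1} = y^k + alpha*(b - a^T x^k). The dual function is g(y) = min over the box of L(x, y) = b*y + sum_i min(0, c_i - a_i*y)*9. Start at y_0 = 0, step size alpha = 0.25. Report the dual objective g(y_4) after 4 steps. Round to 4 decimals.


Dual ascent for LP: min 10*x1 + 9*x2, 6*x1 + 1*x2 = 12, 0 <= x_i <= 9
Step 1: y^k = 0.0, reduced costs: (10.0, 9.0)
  x^k = (0.0, 0.0), subgradient = b - a^T x = 12.0
  y^{k+1} = 0.0 + 0.25*12.0 = 3.0
Step 2: y^k = 3.0, reduced costs: (-8.0, 6.0)
  x^k = (9.0, 0.0), subgradient = b - a^T x = -42.0
  y^{k+1} = 3.0 + 0.25*-42.0 = -7.5
Step 3: y^k = -7.5, reduced costs: (55.0, 16.5)
  x^k = (0.0, 0.0), subgradient = b - a^T x = 12.0
  y^{k+1} = -7.5 + 0.25*12.0 = -4.5
Step 4: y^k = -4.5, reduced costs: (37.0, 13.5)
  x^k = (0.0, 0.0), subgradient = b - a^T x = 12.0
  y^{k+1} = -4.5 + 0.25*12.0 = -1.5
Dual objective at y_4 = -1.5: reduced costs (19.0, 10.5), box minimizer x = (0.0, 0.0)
g(y_4) = b*y + (c1 - a1*y)*x1 + (c2 - a2*y)*x2 = 12*(-1.5) + 19.0*0.0 + 10.5*0.0 = -18.0 + 0.0 + 0.0 = -18.0


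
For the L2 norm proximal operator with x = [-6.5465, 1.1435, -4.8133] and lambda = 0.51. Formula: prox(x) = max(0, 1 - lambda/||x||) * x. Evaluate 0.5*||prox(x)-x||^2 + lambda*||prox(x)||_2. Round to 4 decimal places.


Step 1: Compute ||x||.
||x|| = 8.2056
Step 2: Compute scaling factor.
scale = max(0, 1 - 0.51/8.2056) = 0.9378
Step 3: prox(x) = [-6.1396, 1.0724, -4.5141]
||prox(x)|| = 7.6956
Step 4: Proximal objective.
0.5*||prox-x||^2 = 0.1301
lambda*||prox|| = 3.9248
Total = 4.0548


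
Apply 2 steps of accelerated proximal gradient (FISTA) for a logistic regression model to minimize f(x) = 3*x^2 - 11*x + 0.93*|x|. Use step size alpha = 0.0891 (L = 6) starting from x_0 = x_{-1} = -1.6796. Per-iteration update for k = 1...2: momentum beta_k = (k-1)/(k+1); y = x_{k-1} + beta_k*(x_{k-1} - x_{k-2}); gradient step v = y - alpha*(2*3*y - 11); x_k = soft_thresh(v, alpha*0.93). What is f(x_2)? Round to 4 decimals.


FISTA on f(x) = 3*x^2 - 11*x + 0.93*|x|
L = 6, alpha = 0.0891
Iteration 1: beta = 0.0, y = -1.6796 + 0.0*(-1.6796 + 1.6796) = -1.6796
  grad(y) = -21.0776, v = y - alpha*grad = 0.1984
  prox(v) = soft_thresh(0.1984, 0.0829) = 0.1156
Iteration 2: beta = 0.3333, y = 0.1156 + 0.3333*(0.1156 + 1.6796) = 0.7139
  grad(y) = -6.7164, v = y - alpha*grad = 1.3124
  prox(v) = soft_thresh(1.3124, 0.0829) = 1.2295
f(x_2) = 3*1.2295^2 - 11*1.2295 + 0.93*|1.2295| = -7.8461


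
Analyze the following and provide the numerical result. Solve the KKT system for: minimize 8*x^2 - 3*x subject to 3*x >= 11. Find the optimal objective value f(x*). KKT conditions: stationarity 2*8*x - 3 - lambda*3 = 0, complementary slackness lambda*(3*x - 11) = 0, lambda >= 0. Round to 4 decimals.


Step 1: Try lambda = 0 (constraint inactive).
x_unc = 3/(2*8) = 0.1875
Check: 3*0.1875 = 0.5625 < 11 -- violated!
Step 2: Constraint must be active: 3*x = 11
x* = 11/3 = 3.6667 (rounded; the exact value 11/3 is used below)
lambda = (2*8*(11/3) - 3)/3 = 18.5556
Step 3: Compute optimal value.
f(x*) = 8*(11/3)^2 - 3*(11/3) = 96.5556


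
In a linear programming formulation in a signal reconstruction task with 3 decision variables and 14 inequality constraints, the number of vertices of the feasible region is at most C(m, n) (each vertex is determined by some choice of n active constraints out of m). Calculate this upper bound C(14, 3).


Each vertex corresponds to some choice of n active constraints out of m, so the number of vertices is at most C(m, n) = m! / (n!(m-n)!).
m = 14, n = 3
Numerator: 14 * 13 * 12
Denominator: 3! = 6
C(14, 3) = 364


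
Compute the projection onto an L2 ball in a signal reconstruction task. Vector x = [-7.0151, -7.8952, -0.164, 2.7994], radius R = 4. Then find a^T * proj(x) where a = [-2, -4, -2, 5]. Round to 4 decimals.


Step 1: Compute ||x|| (intermediates to 6 decimals).
||x|| = sqrt((-7.0151)^2 + (-7.8952)^2 + (-0.164)^2 + 2.7994^2) = 10.927458
Step 2: Project.
Since ||x|| > R, scale = R/||x|| = 4/10.927458 = 0.36605, proj(x) = scale * x
proj(x) = [-2.567877, -2.890038, -0.060032, 1.02472]
Step 3: Dot product.
a^T * proj(x) = -2*(-2.567877) - 4*(-2.890038) - 2*(-0.060032) + 5*1.02472 = 21.9396


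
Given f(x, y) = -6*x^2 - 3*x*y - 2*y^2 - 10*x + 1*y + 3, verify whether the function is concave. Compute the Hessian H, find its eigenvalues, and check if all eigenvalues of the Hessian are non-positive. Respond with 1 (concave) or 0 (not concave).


The Hessian of f(x,y) = -6*x^2 - 3*x*y - 2*y^2 - 10*x + 1*y + 3 is:
H = [[-12, -3], [-3, -4]]
Trace = -12 - 4 = -16
Determinant = -12*-4 - (-3)^2 = 39
Discriminant = (-16)^2 - 4*39 = 100.0
Eigenvalues: lambda_1 = -13.0, lambda_2 = -3.0
The function is concave.

1
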